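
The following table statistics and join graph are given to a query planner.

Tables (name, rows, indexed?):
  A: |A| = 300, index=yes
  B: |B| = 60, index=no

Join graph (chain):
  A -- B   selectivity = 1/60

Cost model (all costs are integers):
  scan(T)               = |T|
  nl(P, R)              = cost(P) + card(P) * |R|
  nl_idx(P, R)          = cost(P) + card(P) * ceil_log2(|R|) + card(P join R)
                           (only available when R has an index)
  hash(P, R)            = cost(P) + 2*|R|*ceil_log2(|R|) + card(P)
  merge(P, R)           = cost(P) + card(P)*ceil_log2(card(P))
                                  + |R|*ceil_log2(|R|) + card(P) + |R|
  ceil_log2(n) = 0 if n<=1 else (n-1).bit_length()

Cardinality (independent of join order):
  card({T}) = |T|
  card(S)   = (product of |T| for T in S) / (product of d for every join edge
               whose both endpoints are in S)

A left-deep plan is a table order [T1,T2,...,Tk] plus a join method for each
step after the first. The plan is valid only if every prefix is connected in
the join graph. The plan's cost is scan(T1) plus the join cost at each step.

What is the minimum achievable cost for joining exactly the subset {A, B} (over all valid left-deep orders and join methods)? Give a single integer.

Selinger DP over subsets of {A,B}:
  {A}: scan cost=300, card=300
  {B}: scan cost=60, card=60
  {AB}: card=300; try (A,nl_idx)→900, (B,hash)→1320, (A,merge)→3480, (B,merge)→3720, (A,hash)→5520, (A,nl)→18060 …(+1); best=900 via (A,nl_idx)

900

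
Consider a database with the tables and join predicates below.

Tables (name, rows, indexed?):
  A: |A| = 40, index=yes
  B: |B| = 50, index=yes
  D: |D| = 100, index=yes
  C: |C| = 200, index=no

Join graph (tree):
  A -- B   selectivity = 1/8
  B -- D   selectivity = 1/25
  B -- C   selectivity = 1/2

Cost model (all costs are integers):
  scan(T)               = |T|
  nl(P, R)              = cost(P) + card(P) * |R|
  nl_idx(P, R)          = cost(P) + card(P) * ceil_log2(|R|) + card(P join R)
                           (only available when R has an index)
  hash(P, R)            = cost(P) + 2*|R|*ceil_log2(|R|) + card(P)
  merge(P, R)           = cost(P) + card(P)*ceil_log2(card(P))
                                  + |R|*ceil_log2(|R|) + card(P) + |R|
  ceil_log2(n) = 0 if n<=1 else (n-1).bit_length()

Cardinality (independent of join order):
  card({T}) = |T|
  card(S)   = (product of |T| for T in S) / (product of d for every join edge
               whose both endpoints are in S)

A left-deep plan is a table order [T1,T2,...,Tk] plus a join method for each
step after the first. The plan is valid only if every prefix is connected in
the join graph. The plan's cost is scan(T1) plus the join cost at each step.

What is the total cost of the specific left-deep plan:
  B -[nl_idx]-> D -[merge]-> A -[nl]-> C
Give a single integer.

step 1: scan B: cost=50, card=50
step 2: join D via nl_idx
    card(P join D) = 50*100/(25) = 200
    cost = 50 + 50*7 + 200 = 600
step 3: join A via merge
    card(P join A) = 200*40/(8) = 1000
    cost = 600 + 200*8 + 40*6 + 200 + 40 = 2680
step 4: join C via nl
    card(P join C) = 1000*200/(2) = 100000
    cost = 2680 + 1000*200 = 202680

202680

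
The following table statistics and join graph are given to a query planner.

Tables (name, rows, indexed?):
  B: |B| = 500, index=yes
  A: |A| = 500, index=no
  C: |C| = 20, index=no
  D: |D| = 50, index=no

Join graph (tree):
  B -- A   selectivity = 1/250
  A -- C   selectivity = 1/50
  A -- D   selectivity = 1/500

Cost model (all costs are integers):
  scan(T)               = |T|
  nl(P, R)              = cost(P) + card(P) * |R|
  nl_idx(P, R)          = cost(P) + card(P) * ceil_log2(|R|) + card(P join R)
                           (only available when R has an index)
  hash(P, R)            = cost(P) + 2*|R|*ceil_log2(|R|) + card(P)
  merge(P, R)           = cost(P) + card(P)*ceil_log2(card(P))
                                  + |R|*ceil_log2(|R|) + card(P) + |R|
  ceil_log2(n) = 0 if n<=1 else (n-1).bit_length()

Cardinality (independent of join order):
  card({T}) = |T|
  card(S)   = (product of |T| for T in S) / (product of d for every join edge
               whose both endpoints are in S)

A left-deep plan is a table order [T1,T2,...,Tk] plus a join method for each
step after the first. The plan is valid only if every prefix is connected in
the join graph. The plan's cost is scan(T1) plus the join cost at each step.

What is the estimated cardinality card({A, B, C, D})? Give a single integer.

40

Tables in S: A(500), B(500), C(20), D(50)
Edges inside S: B-A(d=250), A-C(d=50), A-D(d=500)
numerator = 500 * 500 * 20 * 50 = 250000000
denominator = 250 * 50 * 500 = 6250000
card(S) = 250000000 / 6250000 = 40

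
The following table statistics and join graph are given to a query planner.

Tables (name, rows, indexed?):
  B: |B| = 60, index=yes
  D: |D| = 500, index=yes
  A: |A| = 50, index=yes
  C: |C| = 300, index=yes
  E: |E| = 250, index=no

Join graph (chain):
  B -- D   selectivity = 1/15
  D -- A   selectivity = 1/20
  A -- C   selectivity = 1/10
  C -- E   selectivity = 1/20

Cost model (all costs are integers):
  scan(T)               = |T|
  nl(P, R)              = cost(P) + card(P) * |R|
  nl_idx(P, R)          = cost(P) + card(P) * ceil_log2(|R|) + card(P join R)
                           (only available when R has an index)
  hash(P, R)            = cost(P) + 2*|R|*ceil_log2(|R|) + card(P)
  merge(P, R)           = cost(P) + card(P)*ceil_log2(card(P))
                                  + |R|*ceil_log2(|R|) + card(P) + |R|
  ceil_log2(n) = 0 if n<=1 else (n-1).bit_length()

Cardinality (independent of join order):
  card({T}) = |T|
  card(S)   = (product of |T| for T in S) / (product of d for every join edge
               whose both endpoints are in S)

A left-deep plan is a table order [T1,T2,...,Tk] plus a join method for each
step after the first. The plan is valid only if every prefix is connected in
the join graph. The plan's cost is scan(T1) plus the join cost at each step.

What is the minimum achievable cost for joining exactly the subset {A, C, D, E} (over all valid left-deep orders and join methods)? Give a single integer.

34450

Selinger DP over subsets of {A,C,D,E}:
  {D}: scan cost=500, card=500
  {A}: scan cost=50, card=50
  {C}: scan cost=300, card=300
  {E}: scan cost=250, card=250
  {AD}: card=1250; try (A,hash)→1600, (D,nl_idx)→1750, (A,nl_idx)→4750, (D,merge)→5400, (A,merge)→5850, (D,hash)→9100 …(+2); best=1600 via (A,hash)
  {AC}: card=1500; try (A,hash)→1200, (C,nl_idx)→2000, (C,merge)→3400, (A,nl_idx)→3600, (A,merge)→3650, (C,hash)→5500 …(+2); best=1200 via (A,hash)
  {CE}: card=3750; try (E,hash)→4600, (C,merge)→5500, (E,merge)→5550, (C,hash)→5900, (C,nl_idx)→6250, (C,nl)→75250 …(+1); best=4600 via (E,hash)
  {ACD}: card=37500; try (C,hash)→8250, (D,hash)→11700, (C,merge)→19600, (D,merge)→24200, (C,nl_idx)→50350, (D,nl_idx)→52200 …(+2); best=8250 via (C,hash)
  {ACE}: card=18750; try (E,hash)→6700, (A,hash)→8950, (E,merge)→21450, (A,nl_idx)→45850, (A,merge)→53700, (A,nl)→192100 …(+1); best=6700 via (E,hash)
  {ACDE}: card=468750; try (D,hash)→34450, (E,hash)→49750, (D,merge)→311700, (D,nl_idx)→644200, (E,merge)→648000, (D,nl)→9381700 …(+1); best=34450 via (D,hash)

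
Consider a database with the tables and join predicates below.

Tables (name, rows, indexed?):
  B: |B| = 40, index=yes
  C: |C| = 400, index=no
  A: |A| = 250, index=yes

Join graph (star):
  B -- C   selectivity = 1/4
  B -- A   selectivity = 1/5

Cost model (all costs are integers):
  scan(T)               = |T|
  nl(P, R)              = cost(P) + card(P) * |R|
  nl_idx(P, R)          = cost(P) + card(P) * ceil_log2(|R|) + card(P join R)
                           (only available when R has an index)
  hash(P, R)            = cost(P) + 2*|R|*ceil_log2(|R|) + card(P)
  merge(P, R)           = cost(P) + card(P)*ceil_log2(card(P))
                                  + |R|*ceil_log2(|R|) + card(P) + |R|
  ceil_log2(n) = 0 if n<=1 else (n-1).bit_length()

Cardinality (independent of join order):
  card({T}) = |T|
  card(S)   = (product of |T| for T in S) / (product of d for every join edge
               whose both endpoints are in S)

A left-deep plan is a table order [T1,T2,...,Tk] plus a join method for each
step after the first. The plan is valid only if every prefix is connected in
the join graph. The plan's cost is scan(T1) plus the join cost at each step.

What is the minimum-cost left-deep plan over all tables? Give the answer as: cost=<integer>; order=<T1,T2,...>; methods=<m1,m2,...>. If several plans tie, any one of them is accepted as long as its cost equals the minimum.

cost=9280; order=C,B,A; methods=hash,hash

Selinger DP (subsets sized 1..n):
  {B}: scan cost=40, card=40
  {C}: scan cost=400, card=400
  {A}: scan cost=250, card=250
  {BC}: card=4000; try (B,hash)→1280, (C,merge)→4320, (B,merge)→4680, (B,nl_idx)→6800, (C,hash)→7280, (C,nl)→16040 …(+1); best=1280 via (B,hash)
  {AB}: card=2000; try (B,hash)→980, (A,nl_idx)→2360, (A,merge)→2570, (B,merge)→2780, (B,nl_idx)→3750, (A,hash)→4080 …(+2); best=980 via (B,hash)
  {ABC}: card=200000; try (A,hash)→9280, (C,hash)→10180, (C,merge)→28980, (A,merge)→55530, (A,nl_idx)→233280, (C,nl)→800980 …(+1); best=9280 via (A,hash)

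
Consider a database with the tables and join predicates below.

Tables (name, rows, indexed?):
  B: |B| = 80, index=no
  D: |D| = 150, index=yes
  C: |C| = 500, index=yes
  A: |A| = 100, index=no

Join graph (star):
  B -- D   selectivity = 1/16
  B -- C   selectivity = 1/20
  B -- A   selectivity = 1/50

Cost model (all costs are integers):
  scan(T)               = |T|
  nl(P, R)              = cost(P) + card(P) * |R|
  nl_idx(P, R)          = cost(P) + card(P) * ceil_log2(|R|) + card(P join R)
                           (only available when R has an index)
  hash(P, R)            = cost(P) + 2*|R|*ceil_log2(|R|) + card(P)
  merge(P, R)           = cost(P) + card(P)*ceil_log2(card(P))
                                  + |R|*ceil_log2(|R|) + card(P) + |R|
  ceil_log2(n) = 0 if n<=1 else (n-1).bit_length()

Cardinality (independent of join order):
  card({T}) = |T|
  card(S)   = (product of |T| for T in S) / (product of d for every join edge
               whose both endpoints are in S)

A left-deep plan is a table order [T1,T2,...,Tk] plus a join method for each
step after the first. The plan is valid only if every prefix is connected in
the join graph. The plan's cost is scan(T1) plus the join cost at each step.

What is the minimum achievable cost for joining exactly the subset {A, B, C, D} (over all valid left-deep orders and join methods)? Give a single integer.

Selinger DP over subsets of {A,B,C,D}:
  {B}: scan cost=80, card=80
  {D}: scan cost=150, card=150
  {C}: scan cost=500, card=500
  {A}: scan cost=100, card=100
  {BD}: card=750; try (B,hash)→1420, (D,nl_idx)→1470, (D,merge)→2070, (B,merge)→2140, (D,hash)→2560, (D,nl)→12080 …(+1); best=1420 via (B,hash)
  {BC}: card=2000; try (B,hash)→2120, (C,nl_idx)→2800, (C,merge)→5720, (B,merge)→6140, (C,hash)→9160, (C,nl)→40080 …(+1); best=2120 via (B,hash)
  {AB}: card=160; try (B,hash)→1320, (A,merge)→1520, (B,merge)→1540, (A,hash)→1560, (A,nl)→8080, (B,nl)→8100; best=1320 via (B,hash)
  {BCD}: card=18750; try (D,hash)→6520, (C,hash)→11170, (C,merge)→14670, (C,nl_idx)→26920, (D,merge)→27470, (D,nl_idx)→36870 …(+2); best=6520 via (D,hash)
  {ABD}: card=1500; try (A,hash)→3570, (D,hash)→3880, (D,nl_idx)→4100, (D,merge)→4110, (A,merge)→10470, (D,nl)→25320 …(+1); best=3570 via (A,hash)
  {ABC}: card=4000; try (A,hash)→5520, (C,nl_idx)→6760, (C,merge)→7760, (C,hash)→10480, (A,merge)→26920, (C,nl)→81320 …(+1); best=5520 via (A,hash)
  {ABCD}: card=37500; try (D,hash)→11920, (C,hash)→14070, (C,merge)→26570, (A,hash)→26670, (C,nl_idx)→54570, (D,merge)→58870 …(+5); best=11920 via (D,hash)

11920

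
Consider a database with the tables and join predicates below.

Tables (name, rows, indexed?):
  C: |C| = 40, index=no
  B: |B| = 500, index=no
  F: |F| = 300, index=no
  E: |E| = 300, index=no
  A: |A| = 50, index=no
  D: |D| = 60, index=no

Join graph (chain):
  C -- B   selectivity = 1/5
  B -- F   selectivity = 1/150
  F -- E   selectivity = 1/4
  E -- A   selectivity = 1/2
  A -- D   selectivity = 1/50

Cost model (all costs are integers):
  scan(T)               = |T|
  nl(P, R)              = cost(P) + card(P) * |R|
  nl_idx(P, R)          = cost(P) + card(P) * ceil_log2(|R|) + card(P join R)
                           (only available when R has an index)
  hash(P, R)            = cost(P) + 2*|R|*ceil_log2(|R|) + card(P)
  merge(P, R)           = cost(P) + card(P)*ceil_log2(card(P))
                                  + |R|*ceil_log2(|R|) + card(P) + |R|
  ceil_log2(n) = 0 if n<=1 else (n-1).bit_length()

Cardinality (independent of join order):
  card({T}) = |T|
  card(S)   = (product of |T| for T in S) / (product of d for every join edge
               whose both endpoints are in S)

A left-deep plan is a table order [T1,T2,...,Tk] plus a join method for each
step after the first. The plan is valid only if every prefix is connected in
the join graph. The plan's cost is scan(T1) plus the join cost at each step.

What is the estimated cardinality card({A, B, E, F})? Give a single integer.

1875000

Tables in S: A(50), B(500), E(300), F(300)
Edges inside S: B-F(d=150), F-E(d=4), E-A(d=2)
numerator = 50 * 500 * 300 * 300 = 2250000000
denominator = 150 * 4 * 2 = 1200
card(S) = 2250000000 / 1200 = 1875000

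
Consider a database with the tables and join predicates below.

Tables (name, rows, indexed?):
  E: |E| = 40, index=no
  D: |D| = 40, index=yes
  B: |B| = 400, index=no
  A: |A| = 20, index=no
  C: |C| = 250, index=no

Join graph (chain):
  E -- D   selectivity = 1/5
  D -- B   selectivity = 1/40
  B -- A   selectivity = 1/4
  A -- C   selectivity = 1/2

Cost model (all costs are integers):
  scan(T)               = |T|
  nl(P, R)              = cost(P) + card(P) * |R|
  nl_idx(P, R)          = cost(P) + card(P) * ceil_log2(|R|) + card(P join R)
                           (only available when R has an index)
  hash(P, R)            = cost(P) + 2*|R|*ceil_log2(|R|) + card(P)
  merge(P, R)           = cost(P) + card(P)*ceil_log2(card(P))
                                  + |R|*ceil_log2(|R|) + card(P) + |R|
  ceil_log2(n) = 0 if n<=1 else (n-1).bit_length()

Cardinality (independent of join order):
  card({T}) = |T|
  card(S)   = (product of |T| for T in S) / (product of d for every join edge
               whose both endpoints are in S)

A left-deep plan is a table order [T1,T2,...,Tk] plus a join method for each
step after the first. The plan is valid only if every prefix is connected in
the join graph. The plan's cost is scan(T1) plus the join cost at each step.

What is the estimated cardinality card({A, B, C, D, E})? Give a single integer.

2000000

Tables in S: A(20), B(400), C(250), D(40), E(40)
Edges inside S: E-D(d=5), D-B(d=40), B-A(d=4), A-C(d=2)
numerator = 20 * 400 * 250 * 40 * 40 = 3200000000
denominator = 5 * 40 * 4 * 2 = 1600
card(S) = 3200000000 / 1600 = 2000000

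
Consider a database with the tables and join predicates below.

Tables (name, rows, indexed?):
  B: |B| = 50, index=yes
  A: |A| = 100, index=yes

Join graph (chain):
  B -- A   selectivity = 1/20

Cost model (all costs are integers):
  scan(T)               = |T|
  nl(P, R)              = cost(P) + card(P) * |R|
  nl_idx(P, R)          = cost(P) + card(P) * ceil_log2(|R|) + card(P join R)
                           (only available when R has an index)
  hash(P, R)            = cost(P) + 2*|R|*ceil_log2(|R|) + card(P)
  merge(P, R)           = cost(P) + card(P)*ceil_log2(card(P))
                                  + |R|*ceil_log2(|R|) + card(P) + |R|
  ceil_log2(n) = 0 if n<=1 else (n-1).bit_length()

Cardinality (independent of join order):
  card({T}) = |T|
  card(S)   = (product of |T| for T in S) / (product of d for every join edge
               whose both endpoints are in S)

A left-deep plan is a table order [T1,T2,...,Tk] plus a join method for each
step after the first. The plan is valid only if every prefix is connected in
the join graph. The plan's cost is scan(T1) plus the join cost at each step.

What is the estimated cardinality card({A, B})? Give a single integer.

Tables in S: A(100), B(50)
Edges inside S: B-A(d=20)
numerator = 100 * 50 = 5000
denominator = 20 = 20
card(S) = 5000 / 20 = 250

250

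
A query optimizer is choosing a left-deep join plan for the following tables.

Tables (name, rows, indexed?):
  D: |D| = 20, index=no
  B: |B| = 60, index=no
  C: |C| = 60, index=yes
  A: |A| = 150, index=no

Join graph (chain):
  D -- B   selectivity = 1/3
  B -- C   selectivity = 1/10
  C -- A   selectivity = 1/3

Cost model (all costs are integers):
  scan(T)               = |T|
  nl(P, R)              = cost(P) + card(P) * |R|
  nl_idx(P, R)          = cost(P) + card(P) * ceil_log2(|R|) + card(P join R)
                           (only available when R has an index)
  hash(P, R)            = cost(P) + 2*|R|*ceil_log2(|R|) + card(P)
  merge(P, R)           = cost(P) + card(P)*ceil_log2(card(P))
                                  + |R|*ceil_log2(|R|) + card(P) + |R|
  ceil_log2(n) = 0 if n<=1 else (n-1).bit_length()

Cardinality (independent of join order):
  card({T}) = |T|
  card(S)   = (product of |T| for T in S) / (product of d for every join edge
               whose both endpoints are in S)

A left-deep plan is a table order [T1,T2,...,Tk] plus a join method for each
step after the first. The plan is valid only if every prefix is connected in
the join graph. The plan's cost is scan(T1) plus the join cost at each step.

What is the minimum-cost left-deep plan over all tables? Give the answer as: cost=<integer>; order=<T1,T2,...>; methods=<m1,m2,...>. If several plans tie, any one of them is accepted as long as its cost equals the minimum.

Selinger DP (subsets sized 1..n):
  {D}: scan cost=20, card=20
  {B}: scan cost=60, card=60
  {C}: scan cost=60, card=60
  {A}: scan cost=150, card=150
  {BD}: card=400; try (D,hash)→320, (B,merge)→560, (D,merge)→600, (B,hash)→760, (B,nl)→1220, (D,nl)→1260; best=320 via (D,hash)
  {BC}: card=360; try (C,nl_idx)→780, (C,hash)→840, (B,hash)→840, (C,merge)→900, (B,merge)→900, (C,nl)→3660 …(+1); best=780 via (C,nl_idx)
  {AC}: card=3000; try (C,hash)→1020, (A,merge)→1830, (C,merge)→1920, (A,hash)→2520, (C,nl_idx)→4050, (A,nl)→9060 …(+1); best=1020 via (C,hash)
  {BCD}: card=2400; try (D,hash)→1340, (C,hash)→1440, (D,merge)→4500, (C,merge)→4740, (C,nl_idx)→5120, (D,nl)→7980 …(+1); best=1340 via (D,hash)
  {ABC}: card=18000; try (A,hash)→3540, (B,hash)→4740, (A,merge)→5730, (B,merge)→40440, (A,nl)→54780, (B,nl)→181020; best=3540 via (A,hash)
  {ABCD}: card=120000; try (A,hash)→6140, (D,hash)→21740, (A,merge)→33890, (D,merge)→291660, (A,nl)→361340, (D,nl)→363540; best=6140 via (A,hash)

cost=6140; order=B,C,D,A; methods=nl_idx,hash,hash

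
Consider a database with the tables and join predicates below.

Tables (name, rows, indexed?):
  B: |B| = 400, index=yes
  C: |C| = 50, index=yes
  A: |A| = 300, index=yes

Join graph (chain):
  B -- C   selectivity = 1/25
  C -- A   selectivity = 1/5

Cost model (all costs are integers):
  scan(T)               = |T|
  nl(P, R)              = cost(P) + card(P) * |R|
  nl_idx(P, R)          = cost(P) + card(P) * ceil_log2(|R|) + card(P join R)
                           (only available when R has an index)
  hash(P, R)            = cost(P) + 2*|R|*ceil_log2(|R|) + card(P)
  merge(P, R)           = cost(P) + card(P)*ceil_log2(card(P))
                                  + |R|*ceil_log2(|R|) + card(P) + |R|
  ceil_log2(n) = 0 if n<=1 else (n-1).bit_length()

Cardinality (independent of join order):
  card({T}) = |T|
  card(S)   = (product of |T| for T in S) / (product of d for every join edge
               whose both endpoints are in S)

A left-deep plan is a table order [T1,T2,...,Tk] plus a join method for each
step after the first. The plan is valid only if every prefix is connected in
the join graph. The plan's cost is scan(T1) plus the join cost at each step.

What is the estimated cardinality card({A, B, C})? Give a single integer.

Tables in S: A(300), B(400), C(50)
Edges inside S: B-C(d=25), C-A(d=5)
numerator = 300 * 400 * 50 = 6000000
denominator = 25 * 5 = 125
card(S) = 6000000 / 125 = 48000

48000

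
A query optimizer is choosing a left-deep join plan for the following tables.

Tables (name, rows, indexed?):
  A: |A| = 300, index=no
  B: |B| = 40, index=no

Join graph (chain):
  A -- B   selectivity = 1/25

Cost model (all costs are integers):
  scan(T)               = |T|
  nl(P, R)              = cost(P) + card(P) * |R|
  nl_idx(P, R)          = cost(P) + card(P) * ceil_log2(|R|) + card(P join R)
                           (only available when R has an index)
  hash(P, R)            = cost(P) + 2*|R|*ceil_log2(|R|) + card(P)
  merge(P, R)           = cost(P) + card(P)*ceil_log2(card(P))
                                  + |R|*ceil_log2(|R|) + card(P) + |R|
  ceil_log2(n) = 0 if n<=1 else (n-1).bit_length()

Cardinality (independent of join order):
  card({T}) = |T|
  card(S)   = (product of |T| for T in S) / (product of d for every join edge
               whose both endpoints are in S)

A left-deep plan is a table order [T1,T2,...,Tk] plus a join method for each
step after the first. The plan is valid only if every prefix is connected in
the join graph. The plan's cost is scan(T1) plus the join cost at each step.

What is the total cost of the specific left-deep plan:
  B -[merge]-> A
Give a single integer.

step 1: scan B: cost=40, card=40
step 2: join A via merge
    card(P join A) = 40*300/(25) = 480
    cost = 40 + 40*6 + 300*9 + 40 + 300 = 3320

3320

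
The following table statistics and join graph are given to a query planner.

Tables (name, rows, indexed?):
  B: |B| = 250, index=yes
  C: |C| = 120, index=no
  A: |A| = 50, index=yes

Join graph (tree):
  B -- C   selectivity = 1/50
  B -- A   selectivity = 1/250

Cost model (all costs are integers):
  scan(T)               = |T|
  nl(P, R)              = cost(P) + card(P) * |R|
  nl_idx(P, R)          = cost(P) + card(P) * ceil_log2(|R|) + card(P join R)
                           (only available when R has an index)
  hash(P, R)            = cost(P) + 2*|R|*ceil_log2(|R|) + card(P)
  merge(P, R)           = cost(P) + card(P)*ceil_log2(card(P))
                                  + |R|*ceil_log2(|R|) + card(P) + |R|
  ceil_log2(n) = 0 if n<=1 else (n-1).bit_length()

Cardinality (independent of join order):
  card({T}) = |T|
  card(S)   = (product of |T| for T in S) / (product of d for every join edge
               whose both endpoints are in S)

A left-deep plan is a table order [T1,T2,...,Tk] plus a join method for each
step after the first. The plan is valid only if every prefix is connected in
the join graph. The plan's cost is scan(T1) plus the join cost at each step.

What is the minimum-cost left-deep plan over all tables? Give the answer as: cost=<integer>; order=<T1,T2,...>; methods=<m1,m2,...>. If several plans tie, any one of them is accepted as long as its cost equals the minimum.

cost=1810; order=A,B,C; methods=nl_idx,merge

Selinger DP (subsets sized 1..n):
  {B}: scan cost=250, card=250
  {C}: scan cost=120, card=120
  {A}: scan cost=50, card=50
  {BC}: card=600; try (B,nl_idx)→1680, (C,hash)→2180, (B,merge)→3330, (C,merge)→3460, (B,hash)→4240, (B,nl)→30120 …(+1); best=1680 via (B,nl_idx)
  {AB}: card=50; try (B,nl_idx)→500, (A,hash)→1100, (A,nl_idx)→1800, (B,merge)→2650, (A,merge)→2850, (B,hash)→4100 …(+2); best=500 via (B,nl_idx)
  {ABC}: card=120; try (C,merge)→1810, (C,hash)→2230, (A,hash)→2880, (A,nl_idx)→5400, (C,nl)→6500, (A,merge)→8630 …(+1); best=1810 via (C,merge)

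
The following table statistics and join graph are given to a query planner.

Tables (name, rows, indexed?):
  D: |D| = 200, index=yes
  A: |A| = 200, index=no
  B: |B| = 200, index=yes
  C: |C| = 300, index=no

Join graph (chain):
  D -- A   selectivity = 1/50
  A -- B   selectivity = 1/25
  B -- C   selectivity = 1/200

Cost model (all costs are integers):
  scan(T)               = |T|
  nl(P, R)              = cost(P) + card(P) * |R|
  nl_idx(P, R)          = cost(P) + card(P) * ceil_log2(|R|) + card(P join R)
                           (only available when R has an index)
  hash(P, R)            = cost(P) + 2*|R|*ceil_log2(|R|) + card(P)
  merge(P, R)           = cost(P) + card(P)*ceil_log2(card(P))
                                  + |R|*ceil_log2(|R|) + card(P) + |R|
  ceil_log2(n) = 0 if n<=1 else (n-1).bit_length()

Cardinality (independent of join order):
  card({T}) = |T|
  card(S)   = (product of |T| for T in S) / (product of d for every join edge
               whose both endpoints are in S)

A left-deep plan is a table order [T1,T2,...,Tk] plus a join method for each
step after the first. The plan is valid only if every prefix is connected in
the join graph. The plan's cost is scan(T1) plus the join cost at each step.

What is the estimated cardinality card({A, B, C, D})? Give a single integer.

Tables in S: A(200), B(200), C(300), D(200)
Edges inside S: D-A(d=50), A-B(d=25), B-C(d=200)
numerator = 200 * 200 * 300 * 200 = 2400000000
denominator = 50 * 25 * 200 = 250000
card(S) = 2400000000 / 250000 = 9600

9600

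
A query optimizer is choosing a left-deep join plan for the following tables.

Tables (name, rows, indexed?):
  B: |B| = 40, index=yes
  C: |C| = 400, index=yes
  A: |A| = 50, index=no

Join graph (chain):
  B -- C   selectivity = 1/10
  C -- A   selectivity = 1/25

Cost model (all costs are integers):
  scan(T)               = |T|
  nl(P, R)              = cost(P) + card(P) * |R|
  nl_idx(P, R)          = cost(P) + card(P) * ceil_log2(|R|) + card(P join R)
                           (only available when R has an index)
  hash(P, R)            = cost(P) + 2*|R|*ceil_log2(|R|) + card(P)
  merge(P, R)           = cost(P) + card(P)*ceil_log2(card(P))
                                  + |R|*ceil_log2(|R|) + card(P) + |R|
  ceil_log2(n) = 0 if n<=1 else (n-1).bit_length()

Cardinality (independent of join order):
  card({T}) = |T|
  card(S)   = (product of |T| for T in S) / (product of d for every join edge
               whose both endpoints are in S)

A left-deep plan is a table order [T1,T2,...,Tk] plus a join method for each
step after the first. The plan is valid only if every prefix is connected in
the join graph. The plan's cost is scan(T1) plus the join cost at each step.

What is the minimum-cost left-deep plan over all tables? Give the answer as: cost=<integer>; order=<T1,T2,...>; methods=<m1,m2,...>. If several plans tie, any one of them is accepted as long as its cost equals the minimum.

Selinger DP (subsets sized 1..n):
  {B}: scan cost=40, card=40
  {C}: scan cost=400, card=400
  {A}: scan cost=50, card=50
  {BC}: card=1600; try (B,hash)→1280, (C,nl_idx)→2000, (C,merge)→4320, (B,nl_idx)→4400, (B,merge)→4680, (C,hash)→7280 …(+2); best=1280 via (B,hash)
  {AC}: card=800; try (C,nl_idx)→1300, (A,hash)→1400, (C,merge)→4400, (A,merge)→4750, (C,hash)→7300, (C,nl)→20050 …(+1); best=1300 via (C,nl_idx)
  {ABC}: card=3200; try (B,hash)→2580, (A,hash)→3480, (B,nl_idx)→9300, (B,merge)→10380, (A,merge)→20830, (B,nl)→33300 …(+1); best=2580 via (B,hash)

cost=2580; order=A,C,B; methods=nl_idx,hash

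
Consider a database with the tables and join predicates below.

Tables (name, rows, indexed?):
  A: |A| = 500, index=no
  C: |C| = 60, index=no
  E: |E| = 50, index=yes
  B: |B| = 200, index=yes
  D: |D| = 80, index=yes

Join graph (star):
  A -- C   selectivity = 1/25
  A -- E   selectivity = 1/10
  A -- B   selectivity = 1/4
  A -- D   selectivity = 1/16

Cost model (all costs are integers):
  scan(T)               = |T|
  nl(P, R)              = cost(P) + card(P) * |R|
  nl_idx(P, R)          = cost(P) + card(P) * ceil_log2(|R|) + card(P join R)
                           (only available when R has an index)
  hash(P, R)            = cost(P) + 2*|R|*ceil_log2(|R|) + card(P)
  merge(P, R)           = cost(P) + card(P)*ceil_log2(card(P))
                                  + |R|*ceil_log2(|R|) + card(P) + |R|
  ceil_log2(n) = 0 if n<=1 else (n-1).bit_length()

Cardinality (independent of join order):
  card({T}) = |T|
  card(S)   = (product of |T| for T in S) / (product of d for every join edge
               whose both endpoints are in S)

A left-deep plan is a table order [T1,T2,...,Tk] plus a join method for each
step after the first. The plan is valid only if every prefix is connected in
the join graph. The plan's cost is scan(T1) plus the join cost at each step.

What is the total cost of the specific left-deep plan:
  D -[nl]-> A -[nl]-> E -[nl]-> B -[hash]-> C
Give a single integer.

step 1: scan D: cost=80, card=80
step 2: join A via nl
    card(P join A) = 80*500/(16) = 2500
    cost = 80 + 80*500 = 40080
step 3: join E via nl
    card(P join E) = 2500*50/(10) = 12500
    cost = 40080 + 2500*50 = 165080
step 4: join B via nl
    card(P join B) = 12500*200/(4) = 625000
    cost = 165080 + 12500*200 = 2665080
step 5: join C via hash
    card(P join C) = 625000*60/(25) = 1500000
    cost = 2665080 + 2*60*6 + 625000 = 3290800

3290800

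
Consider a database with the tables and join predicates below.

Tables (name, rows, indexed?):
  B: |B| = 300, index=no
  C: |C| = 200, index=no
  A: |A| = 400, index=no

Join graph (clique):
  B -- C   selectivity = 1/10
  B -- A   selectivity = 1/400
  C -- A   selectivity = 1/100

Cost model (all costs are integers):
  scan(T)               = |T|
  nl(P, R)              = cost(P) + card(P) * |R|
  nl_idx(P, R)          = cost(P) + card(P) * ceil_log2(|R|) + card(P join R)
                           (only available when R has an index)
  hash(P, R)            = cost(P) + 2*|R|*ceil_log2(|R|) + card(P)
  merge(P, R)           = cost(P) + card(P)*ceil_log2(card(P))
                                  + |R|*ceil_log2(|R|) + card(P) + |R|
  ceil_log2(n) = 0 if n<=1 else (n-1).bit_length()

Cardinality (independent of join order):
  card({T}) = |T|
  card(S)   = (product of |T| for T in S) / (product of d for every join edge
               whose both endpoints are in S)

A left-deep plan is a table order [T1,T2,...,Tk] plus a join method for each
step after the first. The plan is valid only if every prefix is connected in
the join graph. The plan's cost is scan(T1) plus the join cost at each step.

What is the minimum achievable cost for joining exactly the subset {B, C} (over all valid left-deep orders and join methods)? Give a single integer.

Selinger DP over subsets of {B,C}:
  {B}: scan cost=300, card=300
  {C}: scan cost=200, card=200
  {BC}: card=6000; try (C,hash)→3800, (B,merge)→5000, (C,merge)→5100, (B,hash)→5800, (B,nl)→60200, (C,nl)→60300; best=3800 via (C,hash)

3800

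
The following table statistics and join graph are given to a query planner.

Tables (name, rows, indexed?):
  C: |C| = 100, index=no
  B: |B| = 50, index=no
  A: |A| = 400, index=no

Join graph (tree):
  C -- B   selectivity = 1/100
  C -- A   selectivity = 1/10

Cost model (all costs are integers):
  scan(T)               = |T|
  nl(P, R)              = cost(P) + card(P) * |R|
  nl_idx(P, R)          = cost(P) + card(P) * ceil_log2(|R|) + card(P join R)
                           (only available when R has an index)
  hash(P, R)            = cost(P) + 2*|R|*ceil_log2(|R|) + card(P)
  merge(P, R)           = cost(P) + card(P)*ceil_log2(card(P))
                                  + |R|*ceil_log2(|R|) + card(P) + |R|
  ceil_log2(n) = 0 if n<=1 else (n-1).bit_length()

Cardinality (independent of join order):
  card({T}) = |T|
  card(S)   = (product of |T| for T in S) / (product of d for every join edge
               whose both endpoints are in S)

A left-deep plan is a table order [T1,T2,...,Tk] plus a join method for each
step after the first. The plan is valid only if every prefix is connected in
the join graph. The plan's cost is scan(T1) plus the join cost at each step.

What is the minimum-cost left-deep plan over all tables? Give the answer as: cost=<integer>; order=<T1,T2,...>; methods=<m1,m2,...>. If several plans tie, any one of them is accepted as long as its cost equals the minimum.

cost=5150; order=C,B,A; methods=hash,merge

Selinger DP (subsets sized 1..n):
  {C}: scan cost=100, card=100
  {B}: scan cost=50, card=50
  {A}: scan cost=400, card=400
  {BC}: card=50; try (B,hash)→800, (C,merge)→1200, (B,merge)→1250, (C,hash)→1500, (C,nl)→5050, (B,nl)→5100; best=800 via (B,hash)
  {AC}: card=4000; try (C,hash)→2200, (A,merge)→4900, (C,merge)→5200, (A,hash)→7400, (A,nl)→40100, (C,nl)→40400; best=2200 via (C,hash)
  {ABC}: card=2000; try (A,merge)→5150, (B,hash)→6800, (A,hash)→8050, (A,nl)→20800, (B,merge)→54550, (B,nl)→202200; best=5150 via (A,merge)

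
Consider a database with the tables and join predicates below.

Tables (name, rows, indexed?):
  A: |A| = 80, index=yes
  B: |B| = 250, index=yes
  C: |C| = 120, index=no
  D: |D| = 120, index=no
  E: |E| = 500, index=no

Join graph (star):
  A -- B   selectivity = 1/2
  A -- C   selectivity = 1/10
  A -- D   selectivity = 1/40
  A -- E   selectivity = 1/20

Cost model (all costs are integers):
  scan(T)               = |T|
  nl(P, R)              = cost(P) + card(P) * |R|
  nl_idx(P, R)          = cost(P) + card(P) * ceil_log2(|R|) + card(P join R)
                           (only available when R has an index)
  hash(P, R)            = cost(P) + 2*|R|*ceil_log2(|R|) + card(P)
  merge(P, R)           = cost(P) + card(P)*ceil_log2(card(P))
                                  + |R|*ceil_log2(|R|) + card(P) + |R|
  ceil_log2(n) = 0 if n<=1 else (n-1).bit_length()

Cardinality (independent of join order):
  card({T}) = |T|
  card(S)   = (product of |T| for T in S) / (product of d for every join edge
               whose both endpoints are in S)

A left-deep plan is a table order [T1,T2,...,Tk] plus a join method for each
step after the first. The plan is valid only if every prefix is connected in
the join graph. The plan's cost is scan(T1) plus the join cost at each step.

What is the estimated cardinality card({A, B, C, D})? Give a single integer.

360000

Tables in S: A(80), B(250), C(120), D(120)
Edges inside S: A-B(d=2), A-C(d=10), A-D(d=40)
numerator = 80 * 250 * 120 * 120 = 288000000
denominator = 2 * 10 * 40 = 800
card(S) = 288000000 / 800 = 360000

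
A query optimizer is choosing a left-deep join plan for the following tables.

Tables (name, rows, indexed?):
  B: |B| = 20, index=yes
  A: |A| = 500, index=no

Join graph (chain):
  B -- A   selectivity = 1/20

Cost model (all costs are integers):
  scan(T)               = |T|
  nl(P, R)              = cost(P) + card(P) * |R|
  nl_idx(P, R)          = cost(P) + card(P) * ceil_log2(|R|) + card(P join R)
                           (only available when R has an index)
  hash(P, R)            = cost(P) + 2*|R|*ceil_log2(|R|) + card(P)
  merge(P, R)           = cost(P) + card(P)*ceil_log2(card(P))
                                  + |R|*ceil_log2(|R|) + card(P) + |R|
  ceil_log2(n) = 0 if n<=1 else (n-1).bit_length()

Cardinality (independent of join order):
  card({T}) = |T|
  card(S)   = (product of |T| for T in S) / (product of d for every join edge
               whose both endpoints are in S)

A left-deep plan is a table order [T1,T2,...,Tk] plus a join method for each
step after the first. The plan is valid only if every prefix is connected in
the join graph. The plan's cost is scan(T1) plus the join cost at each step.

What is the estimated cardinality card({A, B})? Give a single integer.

Tables in S: A(500), B(20)
Edges inside S: B-A(d=20)
numerator = 500 * 20 = 10000
denominator = 20 = 20
card(S) = 10000 / 20 = 500

500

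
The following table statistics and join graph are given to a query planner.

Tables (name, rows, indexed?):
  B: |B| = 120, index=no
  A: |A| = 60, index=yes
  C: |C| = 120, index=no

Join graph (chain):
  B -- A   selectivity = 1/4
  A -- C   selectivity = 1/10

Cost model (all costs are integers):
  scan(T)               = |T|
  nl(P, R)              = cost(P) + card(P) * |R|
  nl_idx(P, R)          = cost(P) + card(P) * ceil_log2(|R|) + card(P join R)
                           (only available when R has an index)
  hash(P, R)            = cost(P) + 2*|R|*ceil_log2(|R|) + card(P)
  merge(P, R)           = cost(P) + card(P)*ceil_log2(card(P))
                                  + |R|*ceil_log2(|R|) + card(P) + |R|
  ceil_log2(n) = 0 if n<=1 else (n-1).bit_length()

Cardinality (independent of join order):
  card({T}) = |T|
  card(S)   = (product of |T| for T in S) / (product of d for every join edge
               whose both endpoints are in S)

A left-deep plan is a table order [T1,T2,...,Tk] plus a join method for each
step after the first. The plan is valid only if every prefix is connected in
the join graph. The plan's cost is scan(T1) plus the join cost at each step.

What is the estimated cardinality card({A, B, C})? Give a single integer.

21600

Tables in S: A(60), B(120), C(120)
Edges inside S: B-A(d=4), A-C(d=10)
numerator = 60 * 120 * 120 = 864000
denominator = 4 * 10 = 40
card(S) = 864000 / 40 = 21600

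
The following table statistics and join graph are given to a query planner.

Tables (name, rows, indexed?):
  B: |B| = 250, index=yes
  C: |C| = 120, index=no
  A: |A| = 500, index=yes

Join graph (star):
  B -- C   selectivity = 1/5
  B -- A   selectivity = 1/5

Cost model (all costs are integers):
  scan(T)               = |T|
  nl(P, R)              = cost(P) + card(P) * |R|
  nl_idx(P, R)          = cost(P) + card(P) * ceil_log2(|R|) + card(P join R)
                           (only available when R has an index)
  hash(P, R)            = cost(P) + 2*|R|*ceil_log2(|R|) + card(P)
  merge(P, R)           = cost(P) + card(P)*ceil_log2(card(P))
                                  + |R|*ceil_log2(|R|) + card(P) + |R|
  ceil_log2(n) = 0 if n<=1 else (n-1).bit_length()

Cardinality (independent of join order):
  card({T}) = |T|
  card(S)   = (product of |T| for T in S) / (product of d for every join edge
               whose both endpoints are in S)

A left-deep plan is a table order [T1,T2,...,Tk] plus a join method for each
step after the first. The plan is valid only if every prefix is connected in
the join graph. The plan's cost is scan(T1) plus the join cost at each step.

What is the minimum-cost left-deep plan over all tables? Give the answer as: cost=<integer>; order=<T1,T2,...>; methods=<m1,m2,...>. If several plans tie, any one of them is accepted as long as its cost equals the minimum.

Selinger DP (subsets sized 1..n):
  {B}: scan cost=250, card=250
  {C}: scan cost=120, card=120
  {A}: scan cost=500, card=500
  {BC}: card=6000; try (C,hash)→2180, (B,merge)→3330, (C,merge)→3460, (B,hash)→4240, (B,nl_idx)→7080, (B,nl)→30120 …(+1); best=2180 via (C,hash)
  {AB}: card=25000; try (B,hash)→5000, (A,merge)→7500, (B,merge)→7750, (A,hash)→9500, (A,nl_idx)→27500, (B,nl_idx)→29500 …(+2); best=5000 via (B,hash)
  {ABC}: card=600000; try (A,hash)→17180, (C,hash)→31680, (A,merge)→91180, (C,merge)→405960, (A,nl_idx)→656180, (A,nl)→3002180 …(+1); best=17180 via (A,hash)

cost=17180; order=B,C,A; methods=hash,hash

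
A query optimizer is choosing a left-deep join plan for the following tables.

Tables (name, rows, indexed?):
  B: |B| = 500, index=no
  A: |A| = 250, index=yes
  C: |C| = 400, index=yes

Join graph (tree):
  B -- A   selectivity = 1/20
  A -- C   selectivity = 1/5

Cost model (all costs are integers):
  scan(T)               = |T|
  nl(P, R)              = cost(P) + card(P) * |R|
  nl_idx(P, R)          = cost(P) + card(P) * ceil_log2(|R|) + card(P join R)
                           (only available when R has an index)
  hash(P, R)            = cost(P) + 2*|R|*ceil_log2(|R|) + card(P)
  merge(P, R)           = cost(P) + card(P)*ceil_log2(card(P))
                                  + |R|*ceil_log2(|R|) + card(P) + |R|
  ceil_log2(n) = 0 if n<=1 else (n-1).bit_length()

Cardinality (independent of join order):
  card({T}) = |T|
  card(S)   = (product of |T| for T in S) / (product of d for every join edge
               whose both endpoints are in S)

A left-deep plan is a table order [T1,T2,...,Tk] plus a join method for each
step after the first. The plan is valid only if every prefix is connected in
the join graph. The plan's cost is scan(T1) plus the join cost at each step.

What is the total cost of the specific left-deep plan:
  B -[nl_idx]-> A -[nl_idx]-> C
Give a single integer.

step 1: scan B: cost=500, card=500
step 2: join A via nl_idx
    card(P join A) = 500*250/(20) = 6250
    cost = 500 + 500*8 + 6250 = 10750
step 3: join C via nl_idx
    card(P join C) = 6250*400/(5) = 500000
    cost = 10750 + 6250*9 + 500000 = 567000

567000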